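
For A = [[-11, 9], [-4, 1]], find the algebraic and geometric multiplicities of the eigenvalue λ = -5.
The characteristic polynomial is (x + 5)^2, so the factor x + 5 appears with exponent 2: the algebraic multiplicity is 2.

rank(A + 5I) = 1, so the eigenspace has dimension 2 - 1 = 1: the geometric multiplicity is 1.

Since 1 < 2, A is not diagonalizable.

algebraic multiplicity 2, geometric multiplicity 1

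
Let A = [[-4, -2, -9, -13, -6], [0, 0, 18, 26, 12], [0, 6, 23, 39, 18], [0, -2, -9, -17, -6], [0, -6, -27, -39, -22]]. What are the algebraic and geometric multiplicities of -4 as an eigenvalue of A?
The characteristic polynomial is (x + 4)^5, so the factor x + 4 appears with exponent 5: the algebraic multiplicity is 5.

rank(A + 4I) = 1, so the eigenspace has dimension 5 - 1 = 4: the geometric multiplicity is 4.

Since 4 < 5, A is not diagonalizable.

algebraic multiplicity 5, geometric multiplicity 4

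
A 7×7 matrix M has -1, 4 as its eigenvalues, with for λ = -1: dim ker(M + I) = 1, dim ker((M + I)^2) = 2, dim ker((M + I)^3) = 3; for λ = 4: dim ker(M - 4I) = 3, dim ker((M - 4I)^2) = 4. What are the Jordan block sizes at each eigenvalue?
λ = -1: successive nullity increments [1, 1, 1] count blocks of size ≥ k; block sizes are [3].
λ = 4: successive nullity increments [3, 1] count blocks of size ≥ k; block sizes are [2, 1, 1].

Jordan blocks: (-1, 3), (4, 2), (4, 1), (4, 1)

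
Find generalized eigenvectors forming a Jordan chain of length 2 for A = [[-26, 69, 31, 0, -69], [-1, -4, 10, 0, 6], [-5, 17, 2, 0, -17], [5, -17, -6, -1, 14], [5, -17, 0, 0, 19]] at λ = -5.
We seek v_1 ∈ ker((A + 5I)^2) \ ker(A + 5I), then set v_{i+1} = (A + 5I) v_i.

One such chain is v_1 = [[-2, 1, -1, 1, 1]]^T, v_2 = [[11, -1, 3, -3, -3]]^T. Check: (A + 5I) v_2 = [[0, 0, 0, 0, 0]]^T = 0.

v_1 = [[-2, 1, -1, 1, 1]]^T, v_2 = [[11, -1, 3, -3, -3]]^T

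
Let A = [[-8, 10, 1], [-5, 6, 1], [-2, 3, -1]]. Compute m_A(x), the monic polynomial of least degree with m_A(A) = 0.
The characteristic polynomial factors as (x + 1)^3. The minimal polynomial is ∏(x - λ)^{k_λ} where k_λ is the size of the largest Jordan block at λ.

For λ = -1: rank(A + I) = 2, and the largest Jordan block has size 3 (the smallest k with rank((A + I)^k) = rank((A + I)^(k+1))).

So m_A(x) = (x + 1)^3.

m_A(x) = (x + 1)^3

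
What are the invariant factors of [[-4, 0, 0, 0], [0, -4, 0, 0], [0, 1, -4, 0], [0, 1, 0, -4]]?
The Jordan structure of A has elementary divisors (x + 4)^2, (x + 4), (x + 4). Arranging the block sizes at each eigenvalue in decreasing order and taking row products gives the invariant factors.

Invariant factors (smallest first, each dividing the next): x + 4, x + 4, (x + 4)^2.

Check: the last factor (x + 4)^2 is the minimal polynomial, and the product (x + 4)^4 is the characteristic polynomial.

x + 4, x + 4, (x + 4)^2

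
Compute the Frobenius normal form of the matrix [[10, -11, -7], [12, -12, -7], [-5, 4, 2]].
R = [[0, 0, 3], [1, 0, -1], [0, 1, 0]]

The invariant factors of A (the non-unit diagonal entries of the Smith normal form of xI - A over ℚ[x]) are x^3 + x - 3, each dividing the next. The characteristic polynomial is their product, x^3 + x - 3.

The rational canonical form is the block-diagonal matrix of companion matrices C(f_i):
R = [[0, 0, 3], [1, 0, -1], [0, 1, 0]].

Note the characteristic polynomial does not split into linear factors over ℚ, so A has no Jordan form over ℚ; the rational canonical form exists over any field.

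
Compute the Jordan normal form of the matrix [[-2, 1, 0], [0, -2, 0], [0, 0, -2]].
The characteristic polynomial is det(xI - A) = (x + 2)^3, so the eigenvalues are -2 (algebraic multiplicity 3).

For λ = -2: rank(A + 2I) = 1, rank((A + 2I)^2) = 0. The eigenspace has dimension 3 - 1 = 2, so there are 2 Jordan blocks; the rank sequence gives block sizes [2, 1].

Assembling the blocks gives the Jordan form J above.

J = [[-2, 1, 0], [0, -2, 0], [0, 0, -2]]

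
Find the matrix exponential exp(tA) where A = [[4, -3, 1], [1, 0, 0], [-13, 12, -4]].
e^{tA} = [[4*t + 1, -3*t, t], [t*(2*t + 1), 1 - 3*t^2/2, t^2/2], [t*(6*t - 13), 3*t*(4 - 3*t/2), 3*t^2/2 - 4*t + 1]]

A has Jordan form J = [[0, 1, 0], [0, 0, 1], [0, 0, 0]] with A = PJP^{-1}, so e^{tA} = P e^{tJ} P^{-1}.

For a Jordan block J_k(λ), e^{tJ_k(λ)} = e^{λt} · (I + tN + t^2 N^2/2! + ... + t^{k-1} N^{k-1}/(k-1)!) where N is the nilpotent superdiagonal part.

Assembling the blocks and conjugating back gives the entries of e^{tA} as shown above.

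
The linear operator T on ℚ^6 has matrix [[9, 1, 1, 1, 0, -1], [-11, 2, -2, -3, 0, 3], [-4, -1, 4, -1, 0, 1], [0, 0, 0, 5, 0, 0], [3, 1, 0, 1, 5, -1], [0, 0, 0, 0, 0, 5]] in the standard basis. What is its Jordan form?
J = [[5, 1, 0, 0, 0, 0], [0, 5, 1, 0, 0, 0], [0, 0, 5, 0, 0, 0], [0, 0, 0, 5, 0, 0], [0, 0, 0, 0, 5, 0], [0, 0, 0, 0, 0, 5]]

The characteristic polynomial is det(xI - A) = (x - 5)^6, so the eigenvalues are 5 (algebraic multiplicity 6).

For λ = 5: rank(A - 5I) = 2, rank((A - 5I)^2) = 1, rank((A - 5I)^3) = 0. The eigenspace has dimension 6 - 2 = 4, so there are 4 Jordan blocks; the rank sequence gives block sizes [3, 1, 1, 1].

Assembling the blocks gives the Jordan form J above.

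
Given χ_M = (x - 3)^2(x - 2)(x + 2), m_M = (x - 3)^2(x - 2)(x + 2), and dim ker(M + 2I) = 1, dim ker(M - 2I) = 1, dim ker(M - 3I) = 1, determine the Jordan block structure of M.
Jordan blocks: (-2, 1), (2, 1), (3, 2)

λ = -2: algebraic multiplicity 1 (exponent in χ_M), largest block size 1 (exponent in m_M), 1 block (geometric multiplicity). This forces block sizes [1].
λ = 2: algebraic multiplicity 1 (exponent in χ_M), largest block size 1 (exponent in m_M), 1 block (geometric multiplicity). This forces block sizes [1].
λ = 3: algebraic multiplicity 2 (exponent in χ_M), largest block size 2 (exponent in m_M), 1 block (geometric multiplicity). This forces block sizes [2].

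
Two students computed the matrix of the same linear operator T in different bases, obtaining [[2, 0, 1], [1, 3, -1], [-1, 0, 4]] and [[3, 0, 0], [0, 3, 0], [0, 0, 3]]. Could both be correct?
Both have characteristic polynomial (x - 3)^3, but the minimal polynomial of A is (x - 3)^2 while the minimal polynomial of B is x - 3. The minimal polynomial is a similarity invariant, so A and B are not similar.

No.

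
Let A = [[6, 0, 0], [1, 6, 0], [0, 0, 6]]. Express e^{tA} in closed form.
e^{tA} = [[e^{6*t}, 0, 0], [t*e^{6*t}, e^{6*t}, 0], [0, 0, e^{6*t}]]

A has Jordan form J = [[6, 1, 0], [0, 6, 0], [0, 0, 6]] with A = PJP^{-1}, so e^{tA} = P e^{tJ} P^{-1}.

For a Jordan block J_k(λ), e^{tJ_k(λ)} = e^{λt} · (I + tN + t^2 N^2/2! + ... + t^{k-1} N^{k-1}/(k-1)!) where N is the nilpotent superdiagonal part.

Assembling the blocks and conjugating back gives the entries of e^{tA} as shown above.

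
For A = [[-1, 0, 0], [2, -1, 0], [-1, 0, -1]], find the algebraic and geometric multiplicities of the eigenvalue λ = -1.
algebraic multiplicity 3, geometric multiplicity 2

The characteristic polynomial is (x + 1)^3, so the factor x + 1 appears with exponent 3: the algebraic multiplicity is 3.

rank(A + I) = 1, so the eigenspace has dimension 3 - 1 = 2: the geometric multiplicity is 2.

Since 2 < 3, A is not diagonalizable.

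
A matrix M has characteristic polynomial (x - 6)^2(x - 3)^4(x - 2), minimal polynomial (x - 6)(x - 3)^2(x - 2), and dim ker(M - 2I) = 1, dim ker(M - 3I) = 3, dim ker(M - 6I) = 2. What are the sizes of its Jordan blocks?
Jordan blocks: (2, 1), (3, 2), (3, 1), (3, 1), (6, 1), (6, 1)

λ = 2: algebraic multiplicity 1 (exponent in χ_M), largest block size 1 (exponent in m_M), 1 block (geometric multiplicity). This forces block sizes [1].
λ = 3: algebraic multiplicity 4 (exponent in χ_M), largest block size 2 (exponent in m_M), 3 blocks (geometric multiplicity). These force block sizes [2, 1, 1].
λ = 6: algebraic multiplicity 2 (exponent in χ_M), largest block size 1 (exponent in m_M), 2 blocks (geometric multiplicity). These force block sizes [1, 1].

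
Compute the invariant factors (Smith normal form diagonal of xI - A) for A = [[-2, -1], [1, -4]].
The Jordan structure of A has elementary divisors (x + 3)^2. Arranging the block sizes at each eigenvalue in decreasing order and taking row products gives the invariant factors.

Invariant factors (smallest first, each dividing the next): (x + 3)^2.

Check: the last factor (x + 3)^2 is the minimal polynomial, and the product (x + 3)^2 is the characteristic polynomial.

(x + 3)^2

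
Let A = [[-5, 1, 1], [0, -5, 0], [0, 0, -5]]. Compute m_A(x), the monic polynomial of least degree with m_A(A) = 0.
The characteristic polynomial factors as (x + 5)^3. The minimal polynomial is ∏(x - λ)^{k_λ} where k_λ is the size of the largest Jordan block at λ.

For λ = -5: rank(A + 5I) = 1, and the largest Jordan block has size 2 (the smallest k with rank((A + 5I)^k) = rank((A + 5I)^(k+1))).

So m_A(x) = (x + 5)^2.

m_A(x) = (x + 5)^2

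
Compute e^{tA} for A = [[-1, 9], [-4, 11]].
e^{tA} = [[(1 - 6*t)*e^{5*t}, 9*t*e^{5*t}], [-4*t*e^{5*t}, (6*t + 1)*e^{5*t}]]

A has Jordan form J = [[5, 1], [0, 5]] with A = PJP^{-1}, so e^{tA} = P e^{tJ} P^{-1}.

For a Jordan block J_k(λ), e^{tJ_k(λ)} = e^{λt} · (I + tN + t^2 N^2/2! + ... + t^{k-1} N^{k-1}/(k-1)!) where N is the nilpotent superdiagonal part.

Assembling the blocks and conjugating back gives the entries of e^{tA} as shown above.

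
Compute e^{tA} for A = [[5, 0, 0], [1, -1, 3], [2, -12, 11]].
e^{tA} = [[e^{5*t}, 0, 0], [t*e^{5*t}, (1 - 6*t)*e^{5*t}, 3*t*e^{5*t}], [2*t*e^{5*t}, -12*t*e^{5*t}, (6*t + 1)*e^{5*t}]]

A has Jordan form J = [[5, 1, 0], [0, 5, 0], [0, 0, 5]] with A = PJP^{-1}, so e^{tA} = P e^{tJ} P^{-1}.

For a Jordan block J_k(λ), e^{tJ_k(λ)} = e^{λt} · (I + tN + t^2 N^2/2! + ... + t^{k-1} N^{k-1}/(k-1)!) where N is the nilpotent superdiagonal part.

Assembling the blocks and conjugating back gives the entries of e^{tA} as shown above.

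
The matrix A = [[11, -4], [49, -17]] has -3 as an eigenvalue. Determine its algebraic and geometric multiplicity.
The characteristic polynomial is (x + 3)^2, so the factor x + 3 appears with exponent 2: the algebraic multiplicity is 2.

rank(A + 3I) = 1, so the eigenspace has dimension 2 - 1 = 1: the geometric multiplicity is 1.

Since 1 < 2, A is not diagonalizable.

algebraic multiplicity 2, geometric multiplicity 1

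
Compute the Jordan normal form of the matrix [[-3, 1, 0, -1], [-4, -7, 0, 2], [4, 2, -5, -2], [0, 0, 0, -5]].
The characteristic polynomial is det(xI - A) = (x + 5)^4, so the eigenvalues are -5 (algebraic multiplicity 4).

For λ = -5: rank(A + 5I) = 1, rank((A + 5I)^2) = 0. The eigenspace has dimension 4 - 1 = 3, so there are 3 Jordan blocks; the rank sequence gives block sizes [2, 1, 1].

Assembling the blocks gives the Jordan form J above.

J = [[-5, 1, 0, 0], [0, -5, 0, 0], [0, 0, -5, 0], [0, 0, 0, -5]]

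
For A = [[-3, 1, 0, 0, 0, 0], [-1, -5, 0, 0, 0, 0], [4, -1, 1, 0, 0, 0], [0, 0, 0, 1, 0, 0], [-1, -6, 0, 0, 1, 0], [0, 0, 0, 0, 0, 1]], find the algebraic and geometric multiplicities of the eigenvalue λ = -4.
The characteristic polynomial is (x - 1)^4(x + 4)^2, so the factor x + 4 appears with exponent 2: the algebraic multiplicity is 2.

rank(A + 4I) = 5, so the eigenspace has dimension 6 - 5 = 1: the geometric multiplicity is 1.

Since 1 < 2, A is not diagonalizable.

algebraic multiplicity 2, geometric multiplicity 1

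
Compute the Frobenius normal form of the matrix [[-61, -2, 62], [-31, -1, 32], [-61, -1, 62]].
R = [[0, 0, 30], [1, 0, 31], [0, 1, 0]]

The invariant factors of A (the non-unit diagonal entries of the Smith normal form of xI - A over ℚ[x]) are (x - 6)(x + 1)(x + 5), each dividing the next. The characteristic polynomial is their product, (x - 6)(x + 1)(x + 5).

The rational canonical form is the block-diagonal matrix of companion matrices C(f_i):
R = [[0, 0, 30], [1, 0, 31], [0, 1, 0]].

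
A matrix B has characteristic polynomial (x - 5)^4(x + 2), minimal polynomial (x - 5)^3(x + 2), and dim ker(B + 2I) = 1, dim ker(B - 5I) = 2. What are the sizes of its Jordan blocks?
Jordan blocks: (-2, 1), (5, 3), (5, 1)

λ = -2: algebraic multiplicity 1 (exponent in χ_B), largest block size 1 (exponent in m_B), 1 block (geometric multiplicity). This forces block sizes [1].
λ = 5: algebraic multiplicity 4 (exponent in χ_B), largest block size 3 (exponent in m_B), 2 blocks (geometric multiplicity). These force block sizes [3, 1].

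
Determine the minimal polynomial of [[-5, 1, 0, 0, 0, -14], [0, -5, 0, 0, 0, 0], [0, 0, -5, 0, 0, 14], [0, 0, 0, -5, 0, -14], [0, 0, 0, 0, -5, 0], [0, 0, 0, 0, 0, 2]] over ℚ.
The characteristic polynomial factors as (x - 2)(x + 5)^5. The minimal polynomial is ∏(x - λ)^{k_λ} where k_λ is the size of the largest Jordan block at λ.

For λ = -5: rank(A + 5I) = 2, and the largest Jordan block has size 2 (the smallest k with rank((A + 5I)^k) = rank((A + 5I)^(k+1))).
For λ = 2: rank(A - 2I) = 5, and the largest Jordan block has size 1 (the smallest k with rank((A - 2I)^k) = rank((A - 2I)^(k+1))).

So m_A(x) = (x - 2)(x + 5)^2.

m_A(x) = (x - 2)(x + 5)^2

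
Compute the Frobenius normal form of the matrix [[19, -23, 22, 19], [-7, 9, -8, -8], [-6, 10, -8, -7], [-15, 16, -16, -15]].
The invariant factors of A (the non-unit diagonal entries of the Smith normal form of xI - A over ℚ[x]) are (x - 5)(x^3 - x + 2), each dividing the next. The characteristic polynomial is their product, (x - 5)(x^3 - x + 2).

The rational canonical form is the block-diagonal matrix of companion matrices C(f_i):
R = [[0, 0, 0, 10], [1, 0, 0, -7], [0, 1, 0, 1], [0, 0, 1, 5]].

Note the characteristic polynomial does not split into linear factors over ℚ, so A has no Jordan form over ℚ; the rational canonical form exists over any field.

R = [[0, 0, 0, 10], [1, 0, 0, -7], [0, 1, 0, 1], [0, 0, 1, 5]]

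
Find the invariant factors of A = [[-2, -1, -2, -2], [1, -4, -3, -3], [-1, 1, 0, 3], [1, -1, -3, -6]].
x + 3, (x + 3)^3

The Jordan structure of A has elementary divisors (x + 3)^3, (x + 3). Arranging the block sizes at each eigenvalue in decreasing order and taking row products gives the invariant factors.

Invariant factors (smallest first, each dividing the next): x + 3, (x + 3)^3.

Check: the last factor (x + 3)^3 is the minimal polynomial, and the product (x + 3)^4 is the characteristic polynomial.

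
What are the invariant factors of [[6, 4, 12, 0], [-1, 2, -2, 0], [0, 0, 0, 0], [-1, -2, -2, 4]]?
x - 4, x(x - 4)^2

The Jordan structure of A has elementary divisors x, (x - 4)^2, (x - 4). Arranging the block sizes at each eigenvalue in decreasing order and taking row products gives the invariant factors.

Invariant factors (smallest first, each dividing the next): x - 4, x(x - 4)^2.

Check: the last factor x(x - 4)^2 is the minimal polynomial, and the product x(x - 4)^3 is the characteristic polynomial.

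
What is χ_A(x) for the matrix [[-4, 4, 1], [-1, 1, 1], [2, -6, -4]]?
xI - A = [[x + 4, -4, -1], [1, x - 1, -1], [-2, 6, x + 4]].

Expanding det(xI - A) along the first row:
det(xI - A) = + (x + 4)·det([[x - 1, -1], [6, x + 4]]) - (-4)·det([[1, -1], [-2, x + 4]]) + (-1)·det([[1, x - 1], [-2, 6]]).

Evaluating gives χ_A(x) = x^3 + 7x^2 + 16x + 12 = (x + 2)^2(x + 3).

χ_A(x) = (x + 2)^2(x + 3)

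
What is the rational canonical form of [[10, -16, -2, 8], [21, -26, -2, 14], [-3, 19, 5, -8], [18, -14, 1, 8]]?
The invariant factors of A (the non-unit diagonal entries of the Smith normal form of xI - A over ℚ[x]) are (x + 3)(x^3 - 4), each dividing the next. The characteristic polynomial is their product, (x + 3)(x^3 - 4).

The rational canonical form is the block-diagonal matrix of companion matrices C(f_i):
R = [[0, 0, 0, 12], [1, 0, 0, 4], [0, 1, 0, 0], [0, 0, 1, -3]].

Note the characteristic polynomial does not split into linear factors over ℚ, so A has no Jordan form over ℚ; the rational canonical form exists over any field.

R = [[0, 0, 0, 12], [1, 0, 0, 4], [0, 1, 0, 0], [0, 0, 1, -3]]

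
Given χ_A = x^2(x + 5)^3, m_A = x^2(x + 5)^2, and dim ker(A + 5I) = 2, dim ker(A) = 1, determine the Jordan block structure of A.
λ = -5: algebraic multiplicity 3 (exponent in χ_A), largest block size 2 (exponent in m_A), 2 blocks (geometric multiplicity). These force block sizes [2, 1].
λ = 0: algebraic multiplicity 2 (exponent in χ_A), largest block size 2 (exponent in m_A), 1 block (geometric multiplicity). This forces block sizes [2].

Jordan blocks: (-5, 2), (-5, 1), (0, 2)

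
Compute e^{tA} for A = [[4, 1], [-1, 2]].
e^{tA} = [[(t + 1)*e^{3*t}, t*e^{3*t}], [-t*e^{3*t}, (1 - t)*e^{3*t}]]

A has Jordan form J = [[3, 1], [0, 3]] with A = PJP^{-1}, so e^{tA} = P e^{tJ} P^{-1}.

For a Jordan block J_k(λ), e^{tJ_k(λ)} = e^{λt} · (I + tN + t^2 N^2/2! + ... + t^{k-1} N^{k-1}/(k-1)!) where N is the nilpotent superdiagonal part.

Assembling the blocks and conjugating back gives the entries of e^{tA} as shown above.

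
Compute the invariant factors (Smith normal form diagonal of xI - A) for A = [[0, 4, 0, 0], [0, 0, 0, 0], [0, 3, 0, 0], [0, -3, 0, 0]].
x, x, x^2

The Jordan structure of A has elementary divisors x^2, x, x. Arranging the block sizes at each eigenvalue in decreasing order and taking row products gives the invariant factors.

Invariant factors (smallest first, each dividing the next): x, x, x^2.

Check: the last factor x^2 is the minimal polynomial, and the product x^4 is the characteristic polynomial.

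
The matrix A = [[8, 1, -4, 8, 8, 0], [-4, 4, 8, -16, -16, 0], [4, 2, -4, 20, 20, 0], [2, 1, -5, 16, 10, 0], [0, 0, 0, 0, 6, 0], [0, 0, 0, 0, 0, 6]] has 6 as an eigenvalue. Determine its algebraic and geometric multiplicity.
algebraic multiplicity 6, geometric multiplicity 4

The characteristic polynomial is (x - 6)^6, so the factor x - 6 appears with exponent 6: the algebraic multiplicity is 6.

rank(A - 6I) = 2, so the eigenspace has dimension 6 - 2 = 4: the geometric multiplicity is 4.

Since 4 < 6, A is not diagonalizable.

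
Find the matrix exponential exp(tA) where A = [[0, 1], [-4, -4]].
e^{tA} = [[(2*t + 1)*e^{-2*t}, t*e^{-2*t}], [-4*t*e^{-2*t}, (1 - 2*t)*e^{-2*t}]]

A has Jordan form J = [[-2, 1], [0, -2]] with A = PJP^{-1}, so e^{tA} = P e^{tJ} P^{-1}.

For a Jordan block J_k(λ), e^{tJ_k(λ)} = e^{λt} · (I + tN + t^2 N^2/2! + ... + t^{k-1} N^{k-1}/(k-1)!) where N is the nilpotent superdiagonal part.

Assembling the blocks and conjugating back gives the entries of e^{tA} as shown above.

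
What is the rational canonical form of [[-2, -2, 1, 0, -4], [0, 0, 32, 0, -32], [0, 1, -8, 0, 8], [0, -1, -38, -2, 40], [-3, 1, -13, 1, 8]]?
The invariant factors of A (the non-unit diagonal entries of the Smith normal form of xI - A over ℚ[x]) are x + 2, (x - 2)^2(x + 2)(x + 4), each dividing the next. The characteristic polynomial is their product, (x - 2)^2(x + 2)^2(x + 4).

The rational canonical form is the block-diagonal matrix of companion matrices C(f_i):
R = [[-2, 0, 0, 0, 0], [0, 0, 0, 0, -32], [0, 1, 0, 0, 8], [0, 0, 1, 0, 12], [0, 0, 0, 1, -2]].

R = [[-2, 0, 0, 0, 0], [0, 0, 0, 0, -32], [0, 1, 0, 0, 8], [0, 0, 1, 0, 12], [0, 0, 0, 1, -2]]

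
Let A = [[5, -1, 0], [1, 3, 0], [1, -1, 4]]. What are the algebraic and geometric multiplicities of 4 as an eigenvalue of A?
The characteristic polynomial is (x - 4)^3, so the factor x - 4 appears with exponent 3: the algebraic multiplicity is 3.

rank(A - 4I) = 1, so the eigenspace has dimension 3 - 1 = 2: the geometric multiplicity is 2.

Since 2 < 3, A is not diagonalizable.

algebraic multiplicity 3, geometric multiplicity 2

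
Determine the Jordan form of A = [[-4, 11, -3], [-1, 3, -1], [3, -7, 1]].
J = [[0, 1, 0], [0, 0, 1], [0, 0, 0]]

The characteristic polynomial is det(xI - A) = x^3, so the eigenvalues are 0 (algebraic multiplicity 3).

For λ = 0: rank(A) = 2, rank(A^2) = 1, rank(A^3) = 0. The eigenspace has dimension 3 - 2 = 1, so there is 1 Jordan block; the rank sequence gives block sizes [3].

Assembling the blocks gives the Jordan form J above.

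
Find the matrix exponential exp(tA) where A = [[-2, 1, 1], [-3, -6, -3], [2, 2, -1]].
A has Jordan form J = [[-3, 1, 0], [0, -3, 0], [0, 0, -3]] with A = PJP^{-1}, so e^{tA} = P e^{tJ} P^{-1}.

For a Jordan block J_k(λ), e^{tJ_k(λ)} = e^{λt} · (I + tN + t^2 N^2/2! + ... + t^{k-1} N^{k-1}/(k-1)!) where N is the nilpotent superdiagonal part.

Assembling the blocks and conjugating back gives the entries of e^{tA} as shown above.

e^{tA} = [[(t + 1)*e^{-3*t}, t*e^{-3*t}, t*e^{-3*t}], [-3*t*e^{-3*t}, (1 - 3*t)*e^{-3*t}, -3*t*e^{-3*t}], [2*t*e^{-3*t}, 2*t*e^{-3*t}, (2*t + 1)*e^{-3*t}]]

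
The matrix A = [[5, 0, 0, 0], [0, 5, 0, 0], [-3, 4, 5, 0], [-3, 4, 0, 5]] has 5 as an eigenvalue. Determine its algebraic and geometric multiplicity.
The characteristic polynomial is (x - 5)^4, so the factor x - 5 appears with exponent 4: the algebraic multiplicity is 4.

rank(A - 5I) = 1, so the eigenspace has dimension 4 - 1 = 3: the geometric multiplicity is 3.

Since 3 < 4, A is not diagonalizable.

algebraic multiplicity 4, geometric multiplicity 3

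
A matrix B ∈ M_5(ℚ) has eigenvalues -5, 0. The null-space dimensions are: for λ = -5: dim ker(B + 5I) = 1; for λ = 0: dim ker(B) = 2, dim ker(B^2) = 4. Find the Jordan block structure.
λ = -5: successive nullity increments [1] count blocks of size ≥ k; block sizes are [1].
λ = 0: successive nullity increments [2, 2] count blocks of size ≥ k; block sizes are [2, 2].

Jordan blocks: (-5, 1), (0, 2), (0, 2)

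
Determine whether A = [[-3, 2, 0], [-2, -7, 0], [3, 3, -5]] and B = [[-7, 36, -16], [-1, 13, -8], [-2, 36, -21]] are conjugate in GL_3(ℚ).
Yes.

Two matrices over a field are similar if and only if they have the same invariant factors.

Both A and B have characteristic polynomial (x + 5)^3 and minimal polynomial (x + 5)^2. Computing further, both have invariant factors x + 5, (x + 5)^2. Hence A and B are similar.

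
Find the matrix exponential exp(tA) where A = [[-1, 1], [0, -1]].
A has Jordan form J = [[-1, 1], [0, -1]] with A = PJP^{-1}, so e^{tA} = P e^{tJ} P^{-1}.

For a Jordan block J_k(λ), e^{tJ_k(λ)} = e^{λt} · (I + tN + t^2 N^2/2! + ... + t^{k-1} N^{k-1}/(k-1)!) where N is the nilpotent superdiagonal part.

Assembling the blocks and conjugating back gives the entries of e^{tA} as shown above.

e^{tA} = [[e^{-t}, t*e^{-t}], [0, e^{-t}]]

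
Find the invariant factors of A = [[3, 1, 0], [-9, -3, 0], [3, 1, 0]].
x, x^2

The Jordan structure of A has elementary divisors x^2, x. Arranging the block sizes at each eigenvalue in decreasing order and taking row products gives the invariant factors.

Invariant factors (smallest first, each dividing the next): x, x^2.

Check: the last factor x^2 is the minimal polynomial, and the product x^3 is the characteristic polynomial.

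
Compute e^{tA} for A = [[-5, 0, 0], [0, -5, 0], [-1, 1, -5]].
A has Jordan form J = [[-5, 1, 0], [0, -5, 0], [0, 0, -5]] with A = PJP^{-1}, so e^{tA} = P e^{tJ} P^{-1}.

For a Jordan block J_k(λ), e^{tJ_k(λ)} = e^{λt} · (I + tN + t^2 N^2/2! + ... + t^{k-1} N^{k-1}/(k-1)!) where N is the nilpotent superdiagonal part.

Assembling the blocks and conjugating back gives the entries of e^{tA} as shown above.

e^{tA} = [[e^{-5*t}, 0, 0], [0, e^{-5*t}, 0], [-t*e^{-5*t}, t*e^{-5*t}, e^{-5*t}]]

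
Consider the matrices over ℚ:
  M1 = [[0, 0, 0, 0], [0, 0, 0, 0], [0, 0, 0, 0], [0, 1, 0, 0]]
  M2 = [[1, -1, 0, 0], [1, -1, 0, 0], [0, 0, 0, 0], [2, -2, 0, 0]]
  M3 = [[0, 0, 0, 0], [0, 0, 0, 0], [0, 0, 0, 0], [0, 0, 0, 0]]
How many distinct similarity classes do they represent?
2 classes: {M1, M2}, {M3}

Characteristic polynomials: χ_{M1} = x^4, χ_{M2} = x^4, χ_{M3} = x^4.

{M1, M2}: invariant factors x, x, x^2.

{M3}: invariant factors x, x, x, x.

Matrices are similar if and only if their invariant-factor lists agree; the partition into similarity classes is {M1, M2}, {M3}.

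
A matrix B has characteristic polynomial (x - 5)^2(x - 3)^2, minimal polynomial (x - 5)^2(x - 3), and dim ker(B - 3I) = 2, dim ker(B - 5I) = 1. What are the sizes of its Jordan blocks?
Jordan blocks: (3, 1), (3, 1), (5, 2)

λ = 3: algebraic multiplicity 2 (exponent in χ_B), largest block size 1 (exponent in m_B), 2 blocks (geometric multiplicity). These force block sizes [1, 1].
λ = 5: algebraic multiplicity 2 (exponent in χ_B), largest block size 2 (exponent in m_B), 1 block (geometric multiplicity). This forces block sizes [2].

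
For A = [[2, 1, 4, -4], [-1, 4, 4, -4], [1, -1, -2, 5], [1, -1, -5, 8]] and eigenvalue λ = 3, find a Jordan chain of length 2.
We seek v_1 ∈ ker((A - 3I)^2) \ ker(A - 3I), then set v_{i+1} = (A - 3I) v_i.

One such chain is v_1 = [[0, 1, 0, 0]]^T, v_2 = [[1, 1, -1, -1]]^T. Check: (A - 3I) v_2 = [[0, 0, 0, 0]]^T = 0.

v_1 = [[0, 1, 0, 0]]^T, v_2 = [[1, 1, -1, -1]]^T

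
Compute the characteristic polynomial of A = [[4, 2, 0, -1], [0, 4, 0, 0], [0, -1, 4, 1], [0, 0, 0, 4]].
χ_A(x) = (x - 4)^4

xI - A = [[x - 4, -2, 0, 1], [0, x - 4, 0, 0], [0, 1, x - 4, -1], [0, 0, 0, x - 4]].

Expanding det(xI - A) along the first row:
det(xI - A) = + (x - 4)·det([[x - 4, 0, 0], [1, x - 4, -1], [0, 0, x - 4]]) - (-2)·det([[0, 0, 0], [0, x - 4, -1], [0, 0, x - 4]]) + (0)·det([[0, x - 4, 0], [0, 1, -1], [0, 0, x - 4]]) - (1)·det([[0, x - 4, 0], [0, 1, x - 4], [0, 0, 0]]).

Evaluating gives χ_A(x) = x^4 - 16x^3 + 96x^2 - 256x + 256 = (x - 4)^4.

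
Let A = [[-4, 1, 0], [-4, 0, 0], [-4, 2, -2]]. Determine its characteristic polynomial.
xI - A = [[x + 4, -1, 0], [4, x, 0], [4, -2, x + 2]].

Expanding det(xI - A) along the first row:
det(xI - A) = + (x + 4)·det([[x, 0], [-2, x + 2]]) - (-1)·det([[4, 0], [4, x + 2]]) + (0)·det([[4, x], [4, -2]]).

Evaluating gives χ_A(x) = x^3 + 6x^2 + 12x + 8 = (x + 2)^3.

χ_A(x) = (x + 2)^3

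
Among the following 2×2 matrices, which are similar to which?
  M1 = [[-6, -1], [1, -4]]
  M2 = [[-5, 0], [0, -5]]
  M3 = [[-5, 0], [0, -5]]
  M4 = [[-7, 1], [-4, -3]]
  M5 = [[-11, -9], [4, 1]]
2 classes: {M1, M4, M5}, {M2, M3}

Characteristic polynomials: χ_{M1} = (x + 5)^2, χ_{M2} = (x + 5)^2, χ_{M3} = (x + 5)^2, χ_{M4} = (x + 5)^2, χ_{M5} = (x + 5)^2.

{M1, M4, M5}: invariant factors (x + 5)^2.

{M2, M3}: invariant factors x + 5, x + 5.

Matrices are similar if and only if their invariant-factor lists agree; the partition into similarity classes is {M1, M4, M5}, {M2, M3}.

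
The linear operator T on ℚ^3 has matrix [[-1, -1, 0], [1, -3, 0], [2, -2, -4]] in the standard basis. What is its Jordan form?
The characteristic polynomial is det(xI - A) = (x + 2)^2(x + 4), so the eigenvalues are -4 (algebraic multiplicity 1), -2 (algebraic multiplicity 2).

For λ = -4: algebraic multiplicity 1 gives one 1×1 block.

For λ = -2: rank(A + 2I) = 2, rank((A + 2I)^2) = 1. The eigenspace has dimension 3 - 2 = 1, so there is 1 Jordan block; the rank sequence gives block sizes [2].

Assembling the blocks gives the Jordan form J above.

J = [[-4, 0, 0], [0, -2, 1], [0, 0, -2]]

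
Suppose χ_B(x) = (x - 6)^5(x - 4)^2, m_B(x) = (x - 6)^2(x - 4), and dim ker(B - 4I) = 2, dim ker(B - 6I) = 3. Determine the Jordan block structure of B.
Jordan blocks: (4, 1), (4, 1), (6, 2), (6, 2), (6, 1)

λ = 4: algebraic multiplicity 2 (exponent in χ_B), largest block size 1 (exponent in m_B), 2 blocks (geometric multiplicity). These force block sizes [1, 1].
λ = 6: algebraic multiplicity 5 (exponent in χ_B), largest block size 2 (exponent in m_B), 3 blocks (geometric multiplicity). These force block sizes [2, 2, 1].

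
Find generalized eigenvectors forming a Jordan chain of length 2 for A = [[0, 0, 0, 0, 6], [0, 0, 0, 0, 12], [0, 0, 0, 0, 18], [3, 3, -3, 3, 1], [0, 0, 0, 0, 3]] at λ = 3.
We seek v_1 ∈ ker((A - 3I)^2) \ ker(A - 3I), then set v_{i+1} = (A - 3I) v_i.

One such chain is v_1 = [[2, 4, 6, 0, 1]]^T, v_2 = [[0, 0, 0, 1, 0]]^T. Check: (A - 3I) v_2 = [[0, 0, 0, 0, 0]]^T = 0.

v_1 = [[2, 4, 6, 0, 1]]^T, v_2 = [[0, 0, 0, 1, 0]]^T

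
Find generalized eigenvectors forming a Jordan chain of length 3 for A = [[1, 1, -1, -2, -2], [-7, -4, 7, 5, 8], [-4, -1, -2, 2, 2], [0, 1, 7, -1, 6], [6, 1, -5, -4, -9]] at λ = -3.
v_1 = [[1, 1, -2, 2, 2]]^T, v_2 = [[-1, 4, 1, 3, -3]]^T, v_3 = [[-1, 1, 1, -1, -1]]^T

We seek v_1 ∈ ker((A + 3I)^3) \ ker((A + 3I)^2), then set v_{i+1} = (A + 3I) v_i.

One such chain is v_1 = [[1, 1, -2, 2, 2]]^T, v_2 = [[-1, 4, 1, 3, -3]]^T, v_3 = [[-1, 1, 1, -1, -1]]^T. Check: (A + 3I) v_3 = [[0, 0, 0, 0, 0]]^T = 0.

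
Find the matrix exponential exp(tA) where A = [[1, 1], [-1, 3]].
e^{tA} = [[(1 - t)*e^{2*t}, t*e^{2*t}], [-t*e^{2*t}, (t + 1)*e^{2*t}]]

A has Jordan form J = [[2, 1], [0, 2]] with A = PJP^{-1}, so e^{tA} = P e^{tJ} P^{-1}.

For a Jordan block J_k(λ), e^{tJ_k(λ)} = e^{λt} · (I + tN + t^2 N^2/2! + ... + t^{k-1} N^{k-1}/(k-1)!) where N is the nilpotent superdiagonal part.

Assembling the blocks and conjugating back gives the entries of e^{tA} as shown above.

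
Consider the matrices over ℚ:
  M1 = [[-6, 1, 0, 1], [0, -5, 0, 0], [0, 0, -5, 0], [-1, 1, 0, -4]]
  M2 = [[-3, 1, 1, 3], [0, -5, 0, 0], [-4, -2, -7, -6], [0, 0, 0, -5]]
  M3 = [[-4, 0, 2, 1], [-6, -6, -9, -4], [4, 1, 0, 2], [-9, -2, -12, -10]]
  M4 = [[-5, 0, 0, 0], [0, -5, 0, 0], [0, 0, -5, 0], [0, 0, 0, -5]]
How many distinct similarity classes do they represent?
3 classes: {M1, M2}, {M3}, {M4}

Characteristic polynomials: χ_{M1} = (x + 5)^4, χ_{M2} = (x + 5)^4, χ_{M3} = (x + 5)^4, χ_{M4} = (x + 5)^4.

{M1, M2}: invariant factors x + 5, x + 5, (x + 5)^2.

{M3}: invariant factors (x + 5)^2, (x + 5)^2.

{M4}: invariant factors x + 5, x + 5, x + 5, x + 5.

Matrices are similar if and only if their invariant-factor lists agree; the partition into similarity classes is {M1, M2}, {M3}, {M4}.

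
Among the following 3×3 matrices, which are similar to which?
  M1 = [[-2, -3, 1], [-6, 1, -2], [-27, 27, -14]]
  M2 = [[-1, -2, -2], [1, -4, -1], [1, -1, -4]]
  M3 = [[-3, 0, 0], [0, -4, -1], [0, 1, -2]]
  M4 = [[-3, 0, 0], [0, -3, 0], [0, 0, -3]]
Characteristic polynomials: χ_{M1} = (x + 5)^3, χ_{M2} = (x + 3)^3, χ_{M3} = (x + 3)^3, χ_{M4} = (x + 3)^3.

{M1}: invariant factors x + 5, (x + 5)^2.

{M2, M3}: invariant factors x + 3, (x + 3)^2.

{M4}: invariant factors x + 3, x + 3, x + 3.

Matrices are similar if and only if their invariant-factor lists agree; the partition into similarity classes is {M1}, {M2, M3}, {M4}.

3 classes: {M1}, {M2, M3}, {M4}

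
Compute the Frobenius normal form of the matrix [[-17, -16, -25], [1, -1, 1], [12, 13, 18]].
R = [[0, 0, -2], [1, 0, 4], [0, 1, 0]]

The invariant factors of A (the non-unit diagonal entries of the Smith normal form of xI - A over ℚ[x]) are x^3 - 4x + 2, each dividing the next. The characteristic polynomial is their product, x^3 - 4x + 2.

The rational canonical form is the block-diagonal matrix of companion matrices C(f_i):
R = [[0, 0, -2], [1, 0, 4], [0, 1, 0]].

Note the characteristic polynomial does not split into linear factors over ℚ, so A has no Jordan form over ℚ; the rational canonical form exists over any field.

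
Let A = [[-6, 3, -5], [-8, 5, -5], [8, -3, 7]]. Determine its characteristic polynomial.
χ_A(x) = (x - 2)^3

xI - A = [[x + 6, -3, 5], [8, x - 5, 5], [-8, 3, x - 7]].

Expanding det(xI - A) along the first row:
det(xI - A) = + (x + 6)·det([[x - 5, 5], [3, x - 7]]) - (-3)·det([[8, 5], [-8, x - 7]]) + (5)·det([[8, x - 5], [-8, 3]]).

Evaluating gives χ_A(x) = x^3 - 6x^2 + 12x - 8 = (x - 2)^3.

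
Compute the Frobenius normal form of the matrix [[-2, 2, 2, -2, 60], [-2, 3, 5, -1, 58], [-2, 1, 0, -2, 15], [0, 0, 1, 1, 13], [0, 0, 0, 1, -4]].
The invariant factors of A (the non-unit diagonal entries of the Smith normal form of xI - A over ℚ[x]) are x - 2, (x - 2)^2(x + 3)(x + 5), each dividing the next. The characteristic polynomial is their product, (x - 2)^3(x + 3)(x + 5).

The rational canonical form is the block-diagonal matrix of companion matrices C(f_i):
R = [[2, 0, 0, 0, 0], [0, 0, 0, 0, -60], [0, 1, 0, 0, 28], [0, 0, 1, 0, 13], [0, 0, 0, 1, -4]].

R = [[2, 0, 0, 0, 0], [0, 0, 0, 0, -60], [0, 1, 0, 0, 28], [0, 0, 1, 0, 13], [0, 0, 0, 1, -4]]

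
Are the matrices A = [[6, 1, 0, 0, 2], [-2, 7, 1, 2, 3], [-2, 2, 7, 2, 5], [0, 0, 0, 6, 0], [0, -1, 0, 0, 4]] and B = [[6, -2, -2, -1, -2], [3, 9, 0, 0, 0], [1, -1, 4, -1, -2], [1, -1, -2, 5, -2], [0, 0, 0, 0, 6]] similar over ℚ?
Two matrices over a field are similar if and only if they have the same invariant factors.

Both A and B have characteristic polynomial (x - 6)^5 and minimal polynomial (x - 6)^3. Computing further, both have invariant factors x - 6, x - 6, (x - 6)^3. Hence A and B are similar.

Yes.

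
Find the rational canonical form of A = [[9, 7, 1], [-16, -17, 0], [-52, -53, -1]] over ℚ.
R = [[0, 0, 5], [1, 0, -19], [0, 1, -9]]

The invariant factors of A (the non-unit diagonal entries of the Smith normal form of xI - A over ℚ[x]) are (x + 5)(x^2 + 4x - 1), each dividing the next. The characteristic polynomial is their product, (x + 5)(x^2 + 4x - 1).

The rational canonical form is the block-diagonal matrix of companion matrices C(f_i):
R = [[0, 0, 5], [1, 0, -19], [0, 1, -9]].

Note the characteristic polynomial does not split into linear factors over ℚ, so A has no Jordan form over ℚ; the rational canonical form exists over any field.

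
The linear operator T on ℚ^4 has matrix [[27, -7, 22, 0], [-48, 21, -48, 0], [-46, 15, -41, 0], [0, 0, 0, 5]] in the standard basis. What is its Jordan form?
J = [[-3, 0, 0, 0], [0, 5, 1, 0], [0, 0, 5, 0], [0, 0, 0, 5]]

The characteristic polynomial is det(xI - A) = (x - 5)^3(x + 3), so the eigenvalues are -3 (algebraic multiplicity 1), 5 (algebraic multiplicity 3).

For λ = -3: algebraic multiplicity 1 gives one 1×1 block.

For λ = 5: rank(A - 5I) = 2, rank((A - 5I)^2) = 1. The eigenspace has dimension 4 - 2 = 2, so there are 2 Jordan blocks; the rank sequence gives block sizes [2, 1].

Assembling the blocks gives the Jordan form J above.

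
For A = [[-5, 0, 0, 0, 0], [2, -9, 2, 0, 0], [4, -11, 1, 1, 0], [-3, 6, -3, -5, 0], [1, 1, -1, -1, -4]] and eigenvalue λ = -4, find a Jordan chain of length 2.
We seek v_1 ∈ ker((A + 4I)^2) \ ker(A + 4I), then set v_{i+1} = (A + 4I) v_i.

One such chain is v_1 = [[0, 0, 1, 0, 0]]^T, v_2 = [[0, 2, 5, -3, -1]]^T. Check: (A + 4I) v_2 = [[0, 0, 0, 0, 0]]^T = 0.

v_1 = [[0, 0, 1, 0, 0]]^T, v_2 = [[0, 2, 5, -3, -1]]^T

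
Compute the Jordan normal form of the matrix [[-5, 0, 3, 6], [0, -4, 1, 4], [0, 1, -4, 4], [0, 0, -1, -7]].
J = [[-5, 1, 0, 0], [0, -5, 1, 0], [0, 0, -5, 0], [0, 0, 0, -5]]

The characteristic polynomial is det(xI - A) = (x + 5)^4, so the eigenvalues are -5 (algebraic multiplicity 4).

For λ = -5: rank(A + 5I) = 2, rank((A + 5I)^2) = 1, rank((A + 5I)^3) = 0. The eigenspace has dimension 4 - 2 = 2, so there are 2 Jordan blocks; the rank sequence gives block sizes [3, 1].

Assembling the blocks gives the Jordan form J above.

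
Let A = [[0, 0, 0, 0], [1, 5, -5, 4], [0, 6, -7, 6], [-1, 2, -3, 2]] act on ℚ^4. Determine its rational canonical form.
R = [[0, 0, 0, 0], [1, 0, 0, 4], [0, 1, 0, -1], [0, 0, 1, 0]]

The invariant factors of A (the non-unit diagonal entries of the Smith normal form of xI - A over ℚ[x]) are x(x^3 + x - 4), each dividing the next. The characteristic polynomial is their product, x(x^3 + x - 4).

The rational canonical form is the block-diagonal matrix of companion matrices C(f_i):
R = [[0, 0, 0, 0], [1, 0, 0, 4], [0, 1, 0, -1], [0, 0, 1, 0]].

Note the characteristic polynomial does not split into linear factors over ℚ, so A has no Jordan form over ℚ; the rational canonical form exists over any field.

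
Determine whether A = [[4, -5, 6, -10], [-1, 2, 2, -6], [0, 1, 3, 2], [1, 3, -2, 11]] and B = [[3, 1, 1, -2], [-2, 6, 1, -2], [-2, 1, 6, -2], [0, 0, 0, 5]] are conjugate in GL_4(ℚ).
No.

Both have characteristic polynomial (x - 5)^4, but the minimal polynomial of A is (x - 5)^3 while the minimal polynomial of B is (x - 5)^2. The minimal polynomial is a similarity invariant, so A and B are not similar.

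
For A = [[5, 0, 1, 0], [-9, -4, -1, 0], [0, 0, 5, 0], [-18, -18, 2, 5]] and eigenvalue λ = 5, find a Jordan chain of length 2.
v_1 = [[0, 0, 1, 0]]^T, v_2 = [[1, -1, 0, 2]]^T

We seek v_1 ∈ ker((A - 5I)^2) \ ker(A - 5I), then set v_{i+1} = (A - 5I) v_i.

One such chain is v_1 = [[0, 0, 1, 0]]^T, v_2 = [[1, -1, 0, 2]]^T. Check: (A - 5I) v_2 = [[0, 0, 0, 0]]^T = 0.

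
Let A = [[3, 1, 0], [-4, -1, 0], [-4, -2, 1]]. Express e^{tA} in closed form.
A has Jordan form J = [[1, 1, 0], [0, 1, 0], [0, 0, 1]] with A = PJP^{-1}, so e^{tA} = P e^{tJ} P^{-1}.

For a Jordan block J_k(λ), e^{tJ_k(λ)} = e^{λt} · (I + tN + t^2 N^2/2! + ... + t^{k-1} N^{k-1}/(k-1)!) where N is the nilpotent superdiagonal part.

Assembling the blocks and conjugating back gives the entries of e^{tA} as shown above.

e^{tA} = [[(2*t + 1)*e^{t}, t*e^{t}, 0], [-4*t*e^{t}, (1 - 2*t)*e^{t}, 0], [-4*t*e^{t}, -2*t*e^{t}, e^{t}]]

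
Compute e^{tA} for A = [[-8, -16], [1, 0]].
e^{tA} = [[(1 - 4*t)*e^{-4*t}, -16*t*e^{-4*t}], [t*e^{-4*t}, (4*t + 1)*e^{-4*t}]]

A has Jordan form J = [[-4, 1], [0, -4]] with A = PJP^{-1}, so e^{tA} = P e^{tJ} P^{-1}.

For a Jordan block J_k(λ), e^{tJ_k(λ)} = e^{λt} · (I + tN + t^2 N^2/2! + ... + t^{k-1} N^{k-1}/(k-1)!) where N is the nilpotent superdiagonal part.

Assembling the blocks and conjugating back gives the entries of e^{tA} as shown above.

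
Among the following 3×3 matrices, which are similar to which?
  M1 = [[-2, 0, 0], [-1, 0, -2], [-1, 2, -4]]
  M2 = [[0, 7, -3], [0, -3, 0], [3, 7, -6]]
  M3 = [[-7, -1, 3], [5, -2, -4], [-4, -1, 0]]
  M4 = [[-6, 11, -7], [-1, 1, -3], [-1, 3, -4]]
3 classes: {M1}, {M2}, {M3, M4}

Characteristic polynomials: χ_{M1} = (x + 2)^3, χ_{M2} = (x + 3)^3, χ_{M3} = (x + 3)^3, χ_{M4} = (x + 3)^3.

{M1}: invariant factors x + 2, (x + 2)^2.

{M2}: invariant factors x + 3, (x + 3)^2.

{M3, M4}: invariant factors (x + 3)^3.

Matrices are similar if and only if their invariant-factor lists agree; the partition into similarity classes is {M1}, {M2}, {M3, M4}.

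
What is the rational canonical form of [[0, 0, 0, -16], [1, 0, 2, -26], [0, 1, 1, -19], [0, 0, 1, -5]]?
The invariant factors of A (the non-unit diagonal entries of the Smith normal form of xI - A over ℚ[x]) are (x^2 + 2x + 4)^2, each dividing the next. The characteristic polynomial is their product, (x^2 + 2x + 4)^2.

The rational canonical form is the block-diagonal matrix of companion matrices C(f_i):
R = [[0, 0, 0, -16], [1, 0, 0, -16], [0, 1, 0, -12], [0, 0, 1, -4]].

Note the characteristic polynomial does not split into linear factors over ℚ, so A has no Jordan form over ℚ; the rational canonical form exists over any field.

R = [[0, 0, 0, -16], [1, 0, 0, -16], [0, 1, 0, -12], [0, 0, 1, -4]]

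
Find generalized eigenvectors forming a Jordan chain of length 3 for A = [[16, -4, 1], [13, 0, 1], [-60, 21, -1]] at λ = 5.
v_1 = [[-2, -4, 7]]^T, v_2 = [[1, 1, -6]]^T, v_3 = [[1, 2, -3]]^T

We seek v_1 ∈ ker((A - 5I)^3) \ ker((A - 5I)^2), then set v_{i+1} = (A - 5I) v_i.

One such chain is v_1 = [[-2, -4, 7]]^T, v_2 = [[1, 1, -6]]^T, v_3 = [[1, 2, -3]]^T. Check: (A - 5I) v_3 = [[0, 0, 0]]^T = 0.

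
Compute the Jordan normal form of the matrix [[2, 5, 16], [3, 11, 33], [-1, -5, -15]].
J = [[-4, 0, 0], [0, 1, 1], [0, 0, 1]]

The characteristic polynomial is det(xI - A) = (x - 1)^2(x + 4), so the eigenvalues are -4 (algebraic multiplicity 1), 1 (algebraic multiplicity 2).

For λ = -4: algebraic multiplicity 1 gives one 1×1 block.

For λ = 1: rank(A - I) = 2, rank((A - I)^2) = 1. The eigenspace has dimension 3 - 2 = 1, so there is 1 Jordan block; the rank sequence gives block sizes [2].

Assembling the blocks gives the Jordan form J above.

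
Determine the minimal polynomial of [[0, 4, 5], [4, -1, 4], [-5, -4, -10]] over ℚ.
m_A(x) = (x + 1)(x + 5)^2

The characteristic polynomial factors as (x + 1)(x + 5)^2. The minimal polynomial is ∏(x - λ)^{k_λ} where k_λ is the size of the largest Jordan block at λ.

For λ = -5: rank(A + 5I) = 2, and the largest Jordan block has size 2 (the smallest k with rank((A + 5I)^k) = rank((A + 5I)^(k+1))).
For λ = -1: rank(A + I) = 2, and the largest Jordan block has size 1 (the smallest k with rank((A + I)^k) = rank((A + I)^(k+1))).

So m_A(x) = (x + 1)(x + 5)^2.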